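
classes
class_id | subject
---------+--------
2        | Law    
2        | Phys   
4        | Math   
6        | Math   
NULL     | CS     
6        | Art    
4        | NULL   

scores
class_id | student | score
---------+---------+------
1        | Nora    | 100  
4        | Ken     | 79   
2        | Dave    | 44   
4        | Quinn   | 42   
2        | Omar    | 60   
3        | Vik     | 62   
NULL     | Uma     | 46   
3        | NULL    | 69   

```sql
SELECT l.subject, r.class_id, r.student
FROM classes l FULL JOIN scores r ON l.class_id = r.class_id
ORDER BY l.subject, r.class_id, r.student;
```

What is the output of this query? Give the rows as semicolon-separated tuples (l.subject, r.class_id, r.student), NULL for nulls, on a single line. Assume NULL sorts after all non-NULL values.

FULL OUTER JOIN keeps every row from both sides; unmatched rows get NULL for the other side's columns.
Matching on l.class_id = r.class_id. A NULL in a compared column never satisfies the condition.
- class_id=2: 2 matching r row(s), so 2 row(s) emitted.
- class_id=2: 2 matching r row(s), so 2 row(s) emitted.
- class_id=4: 2 matching r row(s), so 2 row(s) emitted.
- class_id=6: no r row matches, row kept with r columns NULL.
- class_id=NULL: no r row matches, row kept with r columns NULL.
- class_id=6: no r row matches, row kept with r columns NULL.
- class_id=4: 2 matching r row(s), so 2 row(s) emitted.
- 4 r row(s) had no l match → kept, l columns NULL.

(Art, NULL, NULL); (CS, NULL, NULL); (Law, 2, Dave); (Law, 2, Omar); (Math, 4, Ken); (Math, 4, Quinn); (Math, NULL, NULL); (Phys, 2, Dave); (Phys, 2, Omar); (NULL, 1, Nora); (NULL, 3, Vik); (NULL, 3, NULL); (NULL, 4, Ken); (NULL, 4, Quinn); (NULL, NULL, Uma)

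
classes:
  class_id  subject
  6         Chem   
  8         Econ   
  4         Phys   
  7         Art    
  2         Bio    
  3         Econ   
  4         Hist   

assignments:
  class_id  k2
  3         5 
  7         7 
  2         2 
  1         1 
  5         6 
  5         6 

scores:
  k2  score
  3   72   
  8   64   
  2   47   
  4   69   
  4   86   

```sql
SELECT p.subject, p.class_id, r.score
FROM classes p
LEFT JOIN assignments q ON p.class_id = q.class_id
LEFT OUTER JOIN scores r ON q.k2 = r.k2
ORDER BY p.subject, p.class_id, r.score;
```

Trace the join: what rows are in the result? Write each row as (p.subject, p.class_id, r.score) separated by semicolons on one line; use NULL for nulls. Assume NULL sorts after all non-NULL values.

Step 1 — p LEFT JOIN q on class_id → 7 row(s).
Then LEFT JOIN `scores r` on k2: each of those 7 rows is kept; rows whose q.k2 has no match in r get NULL for r's columns.

(Art, 7, NULL); (Bio, 2, 47); (Chem, 6, NULL); (Econ, 3, NULL); (Econ, 8, NULL); (Hist, 4, NULL); (Phys, 4, NULL)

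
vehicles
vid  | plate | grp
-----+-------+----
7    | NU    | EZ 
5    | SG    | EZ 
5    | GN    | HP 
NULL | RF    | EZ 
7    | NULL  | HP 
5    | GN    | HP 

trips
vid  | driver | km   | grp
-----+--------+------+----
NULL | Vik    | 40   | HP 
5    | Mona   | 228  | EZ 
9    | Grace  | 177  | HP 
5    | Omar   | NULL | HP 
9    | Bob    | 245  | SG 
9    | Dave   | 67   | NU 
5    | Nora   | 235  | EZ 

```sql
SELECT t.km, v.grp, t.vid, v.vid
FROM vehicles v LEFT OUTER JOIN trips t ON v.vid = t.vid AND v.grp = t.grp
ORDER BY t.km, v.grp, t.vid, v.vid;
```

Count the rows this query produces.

LEFT JOIN keeps every row from `vehicles`; unmatched rows get NULL for `trips`'s columns.
Matching on v.vid = t.vid AND v.grp = t.grp. A NULL in a compared column never satisfies the condition.
Matched pairs: 4; unmatched v rows kept: 3.
Total: 4 matched + 3 padded = 7 rows.

7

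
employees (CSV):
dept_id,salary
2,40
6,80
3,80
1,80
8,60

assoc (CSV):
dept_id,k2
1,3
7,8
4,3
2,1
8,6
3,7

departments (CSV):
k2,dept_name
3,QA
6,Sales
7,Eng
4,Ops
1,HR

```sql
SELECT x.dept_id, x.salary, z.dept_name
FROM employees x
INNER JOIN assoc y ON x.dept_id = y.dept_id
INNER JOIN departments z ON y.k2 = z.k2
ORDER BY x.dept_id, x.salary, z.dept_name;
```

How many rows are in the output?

Evaluate left to right. First `employees x INNER JOIN assoc y` on dept_id: 4 row(s).
Then INNER JOIN `departments z` on k2: keep only rows whose y.k2 appears in z.
Result: 4 row(s).

4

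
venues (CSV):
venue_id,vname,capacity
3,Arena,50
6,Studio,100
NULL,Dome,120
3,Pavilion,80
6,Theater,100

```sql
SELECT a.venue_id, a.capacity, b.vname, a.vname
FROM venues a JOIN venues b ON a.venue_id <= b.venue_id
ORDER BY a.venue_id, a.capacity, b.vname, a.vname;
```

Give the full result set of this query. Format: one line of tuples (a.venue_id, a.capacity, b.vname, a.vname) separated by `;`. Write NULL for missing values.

(3, 50, Arena, Arena); (3, 50, Pavilion, Arena); (3, 50, Studio, Arena); (3, 50, Theater, Arena); (3, 80, Arena, Pavilion); (3, 80, Pavilion, Pavilion); (3, 80, Studio, Pavilion); (3, 80, Theater, Pavilion); (6, 100, Studio, Studio); (6, 100, Studio, Theater); (6, 100, Theater, Studio); (6, 100, Theater, Theater)

INNER JOIN keeps only pairs where the ON condition holds.
Matching on a.venue_id <= b.venue_id. A NULL in a compared column never satisfies the condition.
Matched pairs: 12.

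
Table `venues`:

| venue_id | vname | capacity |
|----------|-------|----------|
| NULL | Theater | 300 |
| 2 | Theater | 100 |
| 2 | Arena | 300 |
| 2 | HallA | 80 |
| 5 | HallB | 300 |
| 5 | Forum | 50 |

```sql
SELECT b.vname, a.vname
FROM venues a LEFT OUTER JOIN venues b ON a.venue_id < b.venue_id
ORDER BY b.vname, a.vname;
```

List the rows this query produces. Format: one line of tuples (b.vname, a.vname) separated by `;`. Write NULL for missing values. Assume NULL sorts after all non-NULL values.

(Forum, Arena); (Forum, HallA); (Forum, Theater); (HallB, Arena); (HallB, HallA); (HallB, Theater); (NULL, Forum); (NULL, HallB); (NULL, Theater)

LEFT JOIN keeps every row from `venues a`; unmatched rows get NULL for `venues b`'s columns.
Matching on a.venue_id < b.venue_id. A NULL in a compared column never satisfies the condition.
- a[0] venue_id=NULL → no match; kept with NULLs on the b side.
- a[1] venue_id=2 → 2 match(es) in b → 2 row(s).
- a[2] venue_id=2 → 2 match(es) in b → 2 row(s).
- a[3] venue_id=2 → 2 match(es) in b → 2 row(s).
- a[4] venue_id=5 → no match; kept with NULLs on the b side.
- a[5] venue_id=5 → no match; kept with NULLs on the b side.
After projecting and ordering:
b.vname | a.vname
Forum | Arena
Forum | HallA
Forum | Theater
HallB | Arena
HallB | HallA
HallB | Theater
NULL | Forum
NULL | HallB
NULL | Theater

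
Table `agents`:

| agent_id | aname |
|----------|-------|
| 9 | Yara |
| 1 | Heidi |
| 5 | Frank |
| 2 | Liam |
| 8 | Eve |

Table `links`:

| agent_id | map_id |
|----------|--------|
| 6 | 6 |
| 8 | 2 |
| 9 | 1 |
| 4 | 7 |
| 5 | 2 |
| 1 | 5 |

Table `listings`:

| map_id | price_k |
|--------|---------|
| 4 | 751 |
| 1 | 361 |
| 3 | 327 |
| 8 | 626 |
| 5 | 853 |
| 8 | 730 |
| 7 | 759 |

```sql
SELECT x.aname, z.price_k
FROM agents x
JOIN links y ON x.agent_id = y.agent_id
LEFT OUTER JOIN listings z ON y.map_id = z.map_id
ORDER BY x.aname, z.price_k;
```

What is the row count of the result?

Joins associate left-to-right: agents INNER JOIN links on agent_id gives 4 intermediate row(s).
Then LEFT JOIN `listings z` on map_id: each of those 4 rows is kept; rows whose y.map_id has no match in z get NULL for z's columns.
Result: 4 row(s).

4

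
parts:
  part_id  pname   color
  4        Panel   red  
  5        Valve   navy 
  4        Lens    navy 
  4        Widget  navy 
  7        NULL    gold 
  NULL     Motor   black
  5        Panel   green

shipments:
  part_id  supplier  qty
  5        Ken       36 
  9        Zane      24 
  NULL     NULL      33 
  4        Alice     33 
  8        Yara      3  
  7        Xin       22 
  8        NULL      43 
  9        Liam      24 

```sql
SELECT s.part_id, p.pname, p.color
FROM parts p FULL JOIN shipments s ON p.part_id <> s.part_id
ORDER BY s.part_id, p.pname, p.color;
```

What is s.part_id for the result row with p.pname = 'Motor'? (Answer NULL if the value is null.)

FULL OUTER JOIN keeps every row from both sides; unmatched rows get NULL for the other side's columns.
Matching on p.part_id <> s.part_id. A NULL in a compared column never satisfies the condition.
Matched pairs: 36; unmatched p rows kept: 1; unmatched s rows kept: 1.

NULL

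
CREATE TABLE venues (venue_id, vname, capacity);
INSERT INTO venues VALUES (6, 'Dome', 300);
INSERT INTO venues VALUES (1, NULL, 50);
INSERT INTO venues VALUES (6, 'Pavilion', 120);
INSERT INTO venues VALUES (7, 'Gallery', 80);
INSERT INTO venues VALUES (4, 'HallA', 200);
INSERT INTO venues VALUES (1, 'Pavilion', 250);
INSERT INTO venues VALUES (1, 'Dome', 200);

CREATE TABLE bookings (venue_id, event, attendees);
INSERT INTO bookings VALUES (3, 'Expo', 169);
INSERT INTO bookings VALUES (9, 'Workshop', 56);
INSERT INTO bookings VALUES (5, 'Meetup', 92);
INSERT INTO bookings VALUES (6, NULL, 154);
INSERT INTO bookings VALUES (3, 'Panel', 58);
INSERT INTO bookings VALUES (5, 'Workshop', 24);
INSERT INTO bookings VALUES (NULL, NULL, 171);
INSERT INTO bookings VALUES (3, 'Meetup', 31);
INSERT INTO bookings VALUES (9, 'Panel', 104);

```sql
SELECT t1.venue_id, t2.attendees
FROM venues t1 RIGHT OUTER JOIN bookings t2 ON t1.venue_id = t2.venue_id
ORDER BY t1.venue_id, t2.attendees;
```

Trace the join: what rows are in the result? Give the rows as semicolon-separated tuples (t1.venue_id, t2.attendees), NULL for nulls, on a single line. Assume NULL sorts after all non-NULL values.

(6, 154); (6, 154); (NULL, 24); (NULL, 31); (NULL, 56); (NULL, 58); (NULL, 92); (NULL, 104); (NULL, 169); (NULL, 171)

RIGHT JOIN keeps every row from `bookings`; unmatched rows get NULL for `venues`'s columns.
Matching on t1.venue_id = t2.venue_id. A NULL in a compared column never satisfies the condition.
Matched pairs: 2; unmatched t2 rows kept: 8.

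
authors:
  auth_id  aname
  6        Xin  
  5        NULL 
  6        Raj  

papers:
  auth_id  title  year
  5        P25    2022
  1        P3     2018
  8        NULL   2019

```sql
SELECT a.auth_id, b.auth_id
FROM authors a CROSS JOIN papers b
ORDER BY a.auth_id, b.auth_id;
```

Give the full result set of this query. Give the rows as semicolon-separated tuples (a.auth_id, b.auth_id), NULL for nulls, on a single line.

CROSS JOIN pairs every row of `authors` with every row of `papers`: 3 × 3 = 9 rows.
After projecting and ordering:
a.auth_id | b.auth_id
5 | 1
5 | 5
5 | 8
6 | 1
6 | 1
6 | 5
6 | 5
6 | 8
6 | 8

(5, 1); (5, 5); (5, 8); (6, 1); (6, 1); (6, 5); (6, 5); (6, 8); (6, 8)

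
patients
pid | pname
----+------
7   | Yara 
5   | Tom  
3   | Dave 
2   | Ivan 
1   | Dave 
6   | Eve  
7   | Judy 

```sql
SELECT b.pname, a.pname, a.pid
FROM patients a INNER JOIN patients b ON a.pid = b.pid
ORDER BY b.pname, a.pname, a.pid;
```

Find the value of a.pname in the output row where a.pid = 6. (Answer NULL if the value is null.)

Eve

INNER JOIN keeps only pairs where the ON condition holds.
Matching on a.pid = b.pid.
- a[0] pid=7 → 2 match(es) in b → 2 row(s).
- a[1] pid=5 → 1 match(es) in b → 1 row(s).
- a[2] pid=3 → 1 match(es) in b → 1 row(s).
- a[3] pid=2 → 1 match(es) in b → 1 row(s).
- a[4] pid=1 → 1 match(es) in b → 1 row(s).
- a[5] pid=6 → 1 match(es) in b → 1 row(s).
- a[6] pid=7 → 2 match(es) in b → 2 row(s).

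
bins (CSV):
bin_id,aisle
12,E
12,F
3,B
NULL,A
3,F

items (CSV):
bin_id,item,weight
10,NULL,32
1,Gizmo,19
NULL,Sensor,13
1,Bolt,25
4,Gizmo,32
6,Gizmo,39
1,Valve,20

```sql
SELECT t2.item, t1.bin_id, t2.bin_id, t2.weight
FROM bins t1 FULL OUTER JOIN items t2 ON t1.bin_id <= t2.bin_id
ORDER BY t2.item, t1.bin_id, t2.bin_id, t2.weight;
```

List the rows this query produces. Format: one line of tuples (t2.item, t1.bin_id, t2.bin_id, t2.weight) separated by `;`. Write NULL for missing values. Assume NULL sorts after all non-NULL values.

FULL OUTER JOIN keeps every row from both sides; unmatched rows get NULL for the other side's columns.
Matching on t1.bin_id <= t2.bin_id. A NULL in a compared column never satisfies the condition.
- t1 (bin_id=12) has no partner → padded with NULL.
- t1 (bin_id=12) has no partner → padded with NULL.
- t1 (bin_id=3) pairs with 3 row(s) of t2.
- t1 (bin_id=NULL) has no partner → padded with NULL.
- t1 (bin_id=3) pairs with 3 row(s) of t2.
- 4 row(s) from t2 found no t1 partner → padded with NULL.

(Bolt, NULL, 1, 25); (Gizmo, 3, 4, 32); (Gizmo, 3, 4, 32); (Gizmo, 3, 6, 39); (Gizmo, 3, 6, 39); (Gizmo, NULL, 1, 19); (Sensor, NULL, NULL, 13); (Valve, NULL, 1, 20); (NULL, 3, 10, 32); (NULL, 3, 10, 32); (NULL, 12, NULL, NULL); (NULL, 12, NULL, NULL); (NULL, NULL, NULL, NULL)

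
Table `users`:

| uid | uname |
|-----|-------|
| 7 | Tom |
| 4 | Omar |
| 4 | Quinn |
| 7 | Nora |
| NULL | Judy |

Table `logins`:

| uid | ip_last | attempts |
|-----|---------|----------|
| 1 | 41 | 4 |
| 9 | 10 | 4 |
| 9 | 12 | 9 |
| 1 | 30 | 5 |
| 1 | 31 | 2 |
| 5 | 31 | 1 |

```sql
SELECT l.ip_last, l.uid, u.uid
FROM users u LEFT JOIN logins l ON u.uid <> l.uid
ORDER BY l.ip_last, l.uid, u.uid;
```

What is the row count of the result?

LEFT JOIN keeps every row from `users`; unmatched rows get NULL for `logins`'s columns.
Matching on u.uid <> l.uid. A NULL in a compared column never satisfies the condition.
- uid=7: 6 matching l row(s), so 6 row(s) emitted.
- uid=4: 6 matching l row(s), so 6 row(s) emitted.
- uid=4: 6 matching l row(s), so 6 row(s) emitted.
- uid=7: 6 matching l row(s), so 6 row(s) emitted.
- uid=NULL: no l row matches, row kept with l columns NULL.
Total: 24 matched + 1 padded = 25 rows.

25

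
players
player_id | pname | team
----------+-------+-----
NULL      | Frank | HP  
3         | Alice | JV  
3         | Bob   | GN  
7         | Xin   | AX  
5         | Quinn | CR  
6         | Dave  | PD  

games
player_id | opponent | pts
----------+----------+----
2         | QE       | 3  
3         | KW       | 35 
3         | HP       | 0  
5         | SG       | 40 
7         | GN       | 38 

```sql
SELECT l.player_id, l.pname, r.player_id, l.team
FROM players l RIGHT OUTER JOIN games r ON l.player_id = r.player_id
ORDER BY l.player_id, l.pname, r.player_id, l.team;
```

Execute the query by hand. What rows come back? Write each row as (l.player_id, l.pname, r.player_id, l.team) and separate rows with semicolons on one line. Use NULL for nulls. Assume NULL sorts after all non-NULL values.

(3, Alice, 3, JV); (3, Alice, 3, JV); (3, Bob, 3, GN); (3, Bob, 3, GN); (5, Quinn, 5, CR); (7, Xin, 7, AX); (NULL, NULL, 2, NULL)

RIGHT JOIN keeps every row from `games`; unmatched rows get NULL for `players`'s columns.
Matching on l.player_id = r.player_id. A NULL in a compared column never satisfies the condition.
- l row (player_id=NULL): no match.
- l row (player_id=3): matches 2 r row(s) → 2 output row(s).
- l row (player_id=3): matches 2 r row(s) → 2 output row(s).
- l row (player_id=7): matches 1 r row(s) → 1 output row(s).
- l row (player_id=5): matches 1 r row(s) → 1 output row(s).
- l row (player_id=6): no match.
- plus 1 unmatched r row(s), each kept with NULL l columns.
After projecting and ordering:
l.player_id | l.pname | r.player_id | l.team
3 | Alice | 3 | JV
3 | Alice | 3 | JV
3 | Bob | 3 | GN
3 | Bob | 3 | GN
5 | Quinn | 5 | CR
7 | Xin | 7 | AX
NULL | NULL | 2 | NULL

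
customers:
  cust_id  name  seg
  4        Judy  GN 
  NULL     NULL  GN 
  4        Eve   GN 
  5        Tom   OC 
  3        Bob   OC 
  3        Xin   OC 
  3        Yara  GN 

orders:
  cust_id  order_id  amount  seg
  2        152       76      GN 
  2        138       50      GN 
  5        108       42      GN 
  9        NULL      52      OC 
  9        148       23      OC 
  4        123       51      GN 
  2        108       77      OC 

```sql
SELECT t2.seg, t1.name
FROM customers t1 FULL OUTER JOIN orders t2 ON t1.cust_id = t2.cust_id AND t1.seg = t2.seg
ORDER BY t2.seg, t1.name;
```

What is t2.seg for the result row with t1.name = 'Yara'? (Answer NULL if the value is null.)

NULL

FULL OUTER JOIN keeps every row from both sides; unmatched rows get NULL for the other side's columns.
Matching on t1.cust_id = t2.cust_id AND t1.seg = t2.seg. A NULL in a compared column never satisfies the condition.
Matched pairs: 2; unmatched t1 rows kept: 5; unmatched t2 rows kept: 6.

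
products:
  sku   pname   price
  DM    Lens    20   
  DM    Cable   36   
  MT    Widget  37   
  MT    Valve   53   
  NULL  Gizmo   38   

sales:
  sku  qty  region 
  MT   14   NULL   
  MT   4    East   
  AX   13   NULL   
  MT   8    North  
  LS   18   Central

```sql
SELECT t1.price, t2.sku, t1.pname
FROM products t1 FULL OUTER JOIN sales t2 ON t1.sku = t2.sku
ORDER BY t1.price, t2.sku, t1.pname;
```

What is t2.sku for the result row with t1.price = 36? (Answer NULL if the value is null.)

FULL OUTER JOIN keeps every row from both sides; unmatched rows get NULL for the other side's columns.
Matching on t1.sku = t2.sku. A NULL in a compared column never satisfies the condition.
Matched pairs: 6; unmatched t1 rows kept: 3; unmatched t2 rows kept: 2.

NULL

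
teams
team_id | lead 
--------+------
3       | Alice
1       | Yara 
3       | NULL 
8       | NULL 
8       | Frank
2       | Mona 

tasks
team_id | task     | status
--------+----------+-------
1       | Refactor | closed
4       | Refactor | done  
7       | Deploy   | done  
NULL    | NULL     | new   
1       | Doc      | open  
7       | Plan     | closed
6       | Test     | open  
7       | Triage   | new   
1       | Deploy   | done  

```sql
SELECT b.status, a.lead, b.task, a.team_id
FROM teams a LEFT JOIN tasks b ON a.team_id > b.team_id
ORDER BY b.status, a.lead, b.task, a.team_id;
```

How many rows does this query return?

LEFT JOIN keeps every row from `teams`; unmatched rows get NULL for `tasks`'s columns.
Matching on a.team_id > b.team_id. A NULL in a compared column never satisfies the condition.
- a (team_id=3) pairs with 3 row(s) of b.
- a (team_id=1) has no partner → padded with NULL.
- a (team_id=3) pairs with 3 row(s) of b.
- a (team_id=8) pairs with 8 row(s) of b.
- a (team_id=8) pairs with 8 row(s) of b.
- a (team_id=2) pairs with 3 row(s) of b.
Total: 25 matched + 1 padded = 26 rows.

26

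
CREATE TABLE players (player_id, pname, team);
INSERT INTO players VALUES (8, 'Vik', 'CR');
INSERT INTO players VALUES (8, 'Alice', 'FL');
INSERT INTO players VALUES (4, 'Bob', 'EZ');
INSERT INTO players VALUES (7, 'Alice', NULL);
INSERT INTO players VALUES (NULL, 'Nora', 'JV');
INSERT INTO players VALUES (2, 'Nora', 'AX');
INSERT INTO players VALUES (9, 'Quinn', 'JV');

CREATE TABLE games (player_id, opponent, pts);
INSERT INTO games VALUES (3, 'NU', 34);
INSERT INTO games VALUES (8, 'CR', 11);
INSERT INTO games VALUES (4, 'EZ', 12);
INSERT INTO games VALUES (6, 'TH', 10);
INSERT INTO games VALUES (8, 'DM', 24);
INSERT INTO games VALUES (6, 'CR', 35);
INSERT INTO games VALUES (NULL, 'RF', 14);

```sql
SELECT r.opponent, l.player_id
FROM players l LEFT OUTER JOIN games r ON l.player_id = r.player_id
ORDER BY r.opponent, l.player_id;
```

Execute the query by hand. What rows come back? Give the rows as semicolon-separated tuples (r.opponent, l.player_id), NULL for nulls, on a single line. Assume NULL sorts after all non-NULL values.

(CR, 8); (CR, 8); (DM, 8); (DM, 8); (EZ, 4); (NULL, 2); (NULL, 7); (NULL, 9); (NULL, NULL)

LEFT JOIN keeps every row from `players`; unmatched rows get NULL for `games`'s columns.
Matching on l.player_id = r.player_id. A NULL in a compared column never satisfies the condition.
Matched pairs: 5; unmatched l rows kept: 4.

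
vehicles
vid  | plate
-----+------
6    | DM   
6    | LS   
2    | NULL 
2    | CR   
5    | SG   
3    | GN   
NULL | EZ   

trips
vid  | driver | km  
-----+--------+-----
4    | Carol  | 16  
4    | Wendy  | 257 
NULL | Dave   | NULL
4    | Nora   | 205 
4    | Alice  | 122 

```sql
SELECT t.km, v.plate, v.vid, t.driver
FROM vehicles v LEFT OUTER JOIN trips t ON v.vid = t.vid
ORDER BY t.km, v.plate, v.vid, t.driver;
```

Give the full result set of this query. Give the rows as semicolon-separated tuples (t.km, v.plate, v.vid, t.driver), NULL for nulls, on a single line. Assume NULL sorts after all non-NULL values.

LEFT JOIN keeps every row from `vehicles`; unmatched rows get NULL for `trips`'s columns.
Matching on v.vid = t.vid. A NULL in a compared column never satisfies the condition.
Matched pairs: 0; unmatched v rows kept: 7.

(NULL, CR, 2, NULL); (NULL, DM, 6, NULL); (NULL, EZ, NULL, NULL); (NULL, GN, 3, NULL); (NULL, LS, 6, NULL); (NULL, SG, 5, NULL); (NULL, NULL, 2, NULL)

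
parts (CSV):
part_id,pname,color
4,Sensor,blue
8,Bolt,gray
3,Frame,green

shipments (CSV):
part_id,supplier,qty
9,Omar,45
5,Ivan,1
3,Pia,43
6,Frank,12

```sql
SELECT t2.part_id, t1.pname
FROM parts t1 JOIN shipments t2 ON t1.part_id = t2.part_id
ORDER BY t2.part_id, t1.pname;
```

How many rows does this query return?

1

INNER JOIN keeps only pairs where the ON condition holds.
Matching on t1.part_id = t2.part_id.
- part_id=4: no matching t2 row, dropped.
- part_id=8: no matching t2 row, dropped.
- part_id=3: 1 matching t2 row(s), so 1 row(s) emitted.
Total: 1 rows.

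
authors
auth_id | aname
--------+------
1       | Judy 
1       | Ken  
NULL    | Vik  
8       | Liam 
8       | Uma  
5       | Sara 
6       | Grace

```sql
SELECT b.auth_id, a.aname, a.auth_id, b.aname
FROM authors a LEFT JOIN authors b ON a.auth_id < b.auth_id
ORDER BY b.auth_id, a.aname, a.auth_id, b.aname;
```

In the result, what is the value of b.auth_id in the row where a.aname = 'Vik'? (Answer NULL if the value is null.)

LEFT JOIN keeps every row from `authors a`; unmatched rows get NULL for `authors b`'s columns.
Matching on a.auth_id < b.auth_id. A NULL in a compared column never satisfies the condition.
- a row (auth_id=1): matches 4 b row(s) → 4 output row(s).
- a row (auth_id=1): matches 4 b row(s) → 4 output row(s).
- a row (auth_id=NULL): no match → kept, b columns NULL.
- a row (auth_id=8): no match → kept, b columns NULL.
- a row (auth_id=8): no match → kept, b columns NULL.
- a row (auth_id=5): matches 3 b row(s) → 3 output row(s).
- a row (auth_id=6): matches 2 b row(s) → 2 output row(s).

NULL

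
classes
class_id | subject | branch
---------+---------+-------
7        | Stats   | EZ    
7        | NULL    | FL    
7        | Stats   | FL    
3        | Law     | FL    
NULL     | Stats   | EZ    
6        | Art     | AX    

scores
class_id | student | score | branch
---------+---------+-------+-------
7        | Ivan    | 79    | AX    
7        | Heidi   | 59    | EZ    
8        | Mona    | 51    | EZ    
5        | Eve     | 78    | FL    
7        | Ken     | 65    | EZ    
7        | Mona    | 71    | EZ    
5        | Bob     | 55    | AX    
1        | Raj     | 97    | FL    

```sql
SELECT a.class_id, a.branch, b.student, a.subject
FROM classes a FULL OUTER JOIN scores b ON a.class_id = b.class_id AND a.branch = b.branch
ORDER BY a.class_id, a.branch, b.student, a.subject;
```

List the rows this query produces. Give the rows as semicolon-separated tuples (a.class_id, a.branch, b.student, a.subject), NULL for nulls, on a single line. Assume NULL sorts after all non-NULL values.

(3, FL, NULL, Law); (6, AX, NULL, Art); (7, EZ, Heidi, Stats); (7, EZ, Ken, Stats); (7, EZ, Mona, Stats); (7, FL, NULL, Stats); (7, FL, NULL, NULL); (NULL, EZ, NULL, Stats); (NULL, NULL, Bob, NULL); (NULL, NULL, Eve, NULL); (NULL, NULL, Ivan, NULL); (NULL, NULL, Mona, NULL); (NULL, NULL, Raj, NULL)

FULL OUTER JOIN keeps every row from both sides; unmatched rows get NULL for the other side's columns.
Matching on a.class_id = b.class_id AND a.branch = b.branch. A NULL in a compared column never satisfies the condition.
- class_id=7, branch=EZ: 3 matching b row(s), so 3 row(s) emitted.
- class_id=7, branch=FL: no b row matches, row kept with b columns NULL.
- class_id=7, branch=FL: no b row matches, row kept with b columns NULL.
- class_id=3, branch=FL: no b row matches, row kept with b columns NULL.
- class_id=NULL, branch=EZ: no b row matches, row kept with b columns NULL.
- class_id=6, branch=AX: no b row matches, row kept with b columns NULL.
- plus 5 unmatched b row(s), each kept with NULL a columns.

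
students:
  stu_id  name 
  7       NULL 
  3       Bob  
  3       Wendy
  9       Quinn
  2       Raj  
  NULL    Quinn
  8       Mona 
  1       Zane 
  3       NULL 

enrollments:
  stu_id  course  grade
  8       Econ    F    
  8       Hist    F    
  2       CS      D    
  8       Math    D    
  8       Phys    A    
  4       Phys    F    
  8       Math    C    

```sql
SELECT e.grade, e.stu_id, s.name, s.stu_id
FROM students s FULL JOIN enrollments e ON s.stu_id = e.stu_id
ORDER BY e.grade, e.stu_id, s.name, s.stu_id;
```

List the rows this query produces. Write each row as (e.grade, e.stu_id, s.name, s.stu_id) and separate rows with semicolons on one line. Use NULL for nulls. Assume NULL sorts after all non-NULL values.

(A, 8, Mona, 8); (C, 8, Mona, 8); (D, 2, Raj, 2); (D, 8, Mona, 8); (F, 4, NULL, NULL); (F, 8, Mona, 8); (F, 8, Mona, 8); (NULL, NULL, Bob, 3); (NULL, NULL, Quinn, 9); (NULL, NULL, Quinn, NULL); (NULL, NULL, Wendy, 3); (NULL, NULL, Zane, 1); (NULL, NULL, NULL, 3); (NULL, NULL, NULL, 7)

FULL OUTER JOIN keeps every row from both sides; unmatched rows get NULL for the other side's columns.
Matching on s.stu_id = e.stu_id. A NULL in a compared column never satisfies the condition.
Matched pairs: 6; unmatched s rows kept: 7; unmatched e rows kept: 1.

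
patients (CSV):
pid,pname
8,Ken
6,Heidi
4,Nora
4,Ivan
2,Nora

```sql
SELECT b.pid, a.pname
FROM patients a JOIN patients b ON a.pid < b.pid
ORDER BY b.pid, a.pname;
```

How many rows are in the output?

9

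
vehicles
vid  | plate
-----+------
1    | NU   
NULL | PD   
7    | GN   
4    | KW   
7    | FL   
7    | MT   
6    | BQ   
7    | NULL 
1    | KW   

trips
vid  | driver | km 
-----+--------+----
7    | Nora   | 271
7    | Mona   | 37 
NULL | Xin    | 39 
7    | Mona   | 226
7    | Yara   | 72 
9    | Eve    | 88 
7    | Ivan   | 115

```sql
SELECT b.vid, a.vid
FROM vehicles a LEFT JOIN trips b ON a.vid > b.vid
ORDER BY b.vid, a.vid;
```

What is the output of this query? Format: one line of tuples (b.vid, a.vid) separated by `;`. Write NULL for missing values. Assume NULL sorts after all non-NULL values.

LEFT JOIN keeps every row from `vehicles`; unmatched rows get NULL for `trips`'s columns.
Matching on a.vid > b.vid. A NULL in a compared column never satisfies the condition.
Matched pairs: 0; unmatched a rows kept: 9.

(NULL, 1); (NULL, 1); (NULL, 4); (NULL, 6); (NULL, 7); (NULL, 7); (NULL, 7); (NULL, 7); (NULL, NULL)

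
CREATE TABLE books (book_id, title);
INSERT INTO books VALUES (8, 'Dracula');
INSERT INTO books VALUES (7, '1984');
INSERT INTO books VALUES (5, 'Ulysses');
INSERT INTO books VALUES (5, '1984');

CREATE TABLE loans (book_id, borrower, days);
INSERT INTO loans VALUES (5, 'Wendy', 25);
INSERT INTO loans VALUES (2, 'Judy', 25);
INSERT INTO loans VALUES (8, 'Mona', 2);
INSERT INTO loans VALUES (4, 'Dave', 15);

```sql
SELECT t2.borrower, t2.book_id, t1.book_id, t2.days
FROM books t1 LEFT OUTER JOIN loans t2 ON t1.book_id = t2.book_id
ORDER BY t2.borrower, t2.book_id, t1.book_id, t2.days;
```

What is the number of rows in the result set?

4

LEFT JOIN keeps every row from `books`; unmatched rows get NULL for `loans`'s columns.
Matching on t1.book_id = t2.book_id.
Matched pairs: 3; unmatched t1 rows kept: 1.
Total: 3 matched + 1 padded = 4 rows.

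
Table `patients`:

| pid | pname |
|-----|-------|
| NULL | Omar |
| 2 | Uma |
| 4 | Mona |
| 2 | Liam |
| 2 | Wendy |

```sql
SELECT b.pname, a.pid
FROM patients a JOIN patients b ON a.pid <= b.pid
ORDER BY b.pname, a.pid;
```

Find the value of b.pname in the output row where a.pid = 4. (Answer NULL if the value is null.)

INNER JOIN keeps only pairs where the ON condition holds.
Matching on a.pid <= b.pid. A NULL in a compared column never satisfies the condition.
Matched pairs: 13.

Mona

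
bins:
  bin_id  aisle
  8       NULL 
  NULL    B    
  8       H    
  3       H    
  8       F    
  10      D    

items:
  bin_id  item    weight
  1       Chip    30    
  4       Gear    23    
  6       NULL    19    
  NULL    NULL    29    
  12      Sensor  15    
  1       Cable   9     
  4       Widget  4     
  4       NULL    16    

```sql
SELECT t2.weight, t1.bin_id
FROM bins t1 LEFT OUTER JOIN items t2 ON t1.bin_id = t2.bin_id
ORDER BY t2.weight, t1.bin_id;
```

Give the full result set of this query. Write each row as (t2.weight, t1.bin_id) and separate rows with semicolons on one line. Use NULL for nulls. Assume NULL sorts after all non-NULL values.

(NULL, 3); (NULL, 8); (NULL, 8); (NULL, 8); (NULL, 10); (NULL, NULL)

LEFT JOIN keeps every row from `bins`; unmatched rows get NULL for `items`'s columns.
Matching on t1.bin_id = t2.bin_id. A NULL in a compared column never satisfies the condition.
- bin_id=8: no t2 row matches, row kept with t2 columns NULL.
- bin_id=NULL: no t2 row matches, row kept with t2 columns NULL.
- bin_id=8: no t2 row matches, row kept with t2 columns NULL.
- bin_id=3: no t2 row matches, row kept with t2 columns NULL.
- bin_id=8: no t2 row matches, row kept with t2 columns NULL.
- bin_id=10: no t2 row matches, row kept with t2 columns NULL.
After projecting and ordering:
t2.weight | t1.bin_id
NULL | 3
NULL | 8
NULL | 8
NULL | 8
NULL | 10
NULL | NULL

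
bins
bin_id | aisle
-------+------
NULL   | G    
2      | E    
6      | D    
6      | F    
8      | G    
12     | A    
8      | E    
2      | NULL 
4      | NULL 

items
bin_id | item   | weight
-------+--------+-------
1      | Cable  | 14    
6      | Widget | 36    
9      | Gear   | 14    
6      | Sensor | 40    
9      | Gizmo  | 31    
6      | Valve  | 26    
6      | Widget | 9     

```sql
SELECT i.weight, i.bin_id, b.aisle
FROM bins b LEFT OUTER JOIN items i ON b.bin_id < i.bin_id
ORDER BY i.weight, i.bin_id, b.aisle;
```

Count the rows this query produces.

LEFT JOIN keeps every row from `bins`; unmatched rows get NULL for `items`'s columns.
Matching on b.bin_id < i.bin_id. A NULL in a compared column never satisfies the condition.
Matched pairs: 26; unmatched b rows kept: 2.
Total: 26 matched + 2 padded = 28 rows.

28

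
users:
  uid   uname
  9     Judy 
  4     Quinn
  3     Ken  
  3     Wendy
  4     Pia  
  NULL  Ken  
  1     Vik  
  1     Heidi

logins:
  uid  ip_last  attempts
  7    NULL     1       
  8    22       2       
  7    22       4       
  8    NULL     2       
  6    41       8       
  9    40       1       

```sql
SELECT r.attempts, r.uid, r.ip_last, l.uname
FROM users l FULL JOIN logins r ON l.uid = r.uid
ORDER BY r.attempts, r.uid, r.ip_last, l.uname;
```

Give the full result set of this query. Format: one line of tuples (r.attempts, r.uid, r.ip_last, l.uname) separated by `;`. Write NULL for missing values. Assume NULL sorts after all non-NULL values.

(1, 7, NULL, NULL); (1, 9, 40, Judy); (2, 8, 22, NULL); (2, 8, NULL, NULL); (4, 7, 22, NULL); (8, 6, 41, NULL); (NULL, NULL, NULL, Heidi); (NULL, NULL, NULL, Ken); (NULL, NULL, NULL, Ken); (NULL, NULL, NULL, Pia); (NULL, NULL, NULL, Quinn); (NULL, NULL, NULL, Vik); (NULL, NULL, NULL, Wendy)

FULL OUTER JOIN keeps every row from both sides; unmatched rows get NULL for the other side's columns.
Matching on l.uid = r.uid. A NULL in a compared column never satisfies the condition.
- l row (uid=9): matches 1 r row(s) → 1 output row(s).
- l row (uid=4): no match → kept, r columns NULL.
- l row (uid=3): no match → kept, r columns NULL.
- l row (uid=3): no match → kept, r columns NULL.
- l row (uid=4): no match → kept, r columns NULL.
- l row (uid=NULL): no match → kept, r columns NULL.
- l row (uid=1): no match → kept, r columns NULL.
- l row (uid=1): no match → kept, r columns NULL.
- 5 r row(s) had no l match → kept, l columns NULL.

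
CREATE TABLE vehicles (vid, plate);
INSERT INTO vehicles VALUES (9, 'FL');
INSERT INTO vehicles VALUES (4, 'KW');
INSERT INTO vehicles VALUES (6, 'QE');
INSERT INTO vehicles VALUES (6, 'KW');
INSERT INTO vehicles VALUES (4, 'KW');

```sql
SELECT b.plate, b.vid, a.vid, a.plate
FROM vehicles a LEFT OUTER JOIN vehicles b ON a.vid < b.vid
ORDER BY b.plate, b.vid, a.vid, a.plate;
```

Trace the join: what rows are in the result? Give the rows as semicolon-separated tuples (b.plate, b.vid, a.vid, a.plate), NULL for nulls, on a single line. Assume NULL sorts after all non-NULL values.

(FL, 9, 4, KW); (FL, 9, 4, KW); (FL, 9, 6, KW); (FL, 9, 6, QE); (KW, 6, 4, KW); (KW, 6, 4, KW); (QE, 6, 4, KW); (QE, 6, 4, KW); (NULL, NULL, 9, FL)

LEFT JOIN keeps every row from `vehicles a`; unmatched rows get NULL for `vehicles b`'s columns.
Matching on a.vid < b.vid.
Matched pairs: 8; unmatched a rows kept: 1.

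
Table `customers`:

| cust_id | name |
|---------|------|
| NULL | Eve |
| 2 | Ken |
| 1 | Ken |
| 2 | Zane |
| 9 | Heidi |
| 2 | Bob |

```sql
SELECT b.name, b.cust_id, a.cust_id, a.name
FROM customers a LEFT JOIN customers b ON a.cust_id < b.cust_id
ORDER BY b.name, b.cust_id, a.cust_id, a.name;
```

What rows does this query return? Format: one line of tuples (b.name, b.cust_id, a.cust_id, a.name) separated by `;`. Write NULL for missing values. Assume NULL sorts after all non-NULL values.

LEFT JOIN keeps every row from `customers a`; unmatched rows get NULL for `customers b`'s columns.
Matching on a.cust_id < b.cust_id. A NULL in a compared column never satisfies the condition.
- a (cust_id=NULL) has no partner → padded with NULL.
- a (cust_id=2) pairs with 1 row(s) of b.
- a (cust_id=1) pairs with 4 row(s) of b.
- a (cust_id=2) pairs with 1 row(s) of b.
- a (cust_id=9) has no partner → padded with NULL.
- a (cust_id=2) pairs with 1 row(s) of b.
After projecting and ordering:
b.name | b.cust_id | a.cust_id | a.name
Bob | 2 | 1 | Ken
Heidi | 9 | 1 | Ken
Heidi | 9 | 2 | Bob
Heidi | 9 | 2 | Ken
Heidi | 9 | 2 | Zane
Ken | 2 | 1 | Ken
Zane | 2 | 1 | Ken
NULL | NULL | 9 | Heidi
NULL | NULL | NULL | Eve

(Bob, 2, 1, Ken); (Heidi, 9, 1, Ken); (Heidi, 9, 2, Bob); (Heidi, 9, 2, Ken); (Heidi, 9, 2, Zane); (Ken, 2, 1, Ken); (Zane, 2, 1, Ken); (NULL, NULL, 9, Heidi); (NULL, NULL, NULL, Eve)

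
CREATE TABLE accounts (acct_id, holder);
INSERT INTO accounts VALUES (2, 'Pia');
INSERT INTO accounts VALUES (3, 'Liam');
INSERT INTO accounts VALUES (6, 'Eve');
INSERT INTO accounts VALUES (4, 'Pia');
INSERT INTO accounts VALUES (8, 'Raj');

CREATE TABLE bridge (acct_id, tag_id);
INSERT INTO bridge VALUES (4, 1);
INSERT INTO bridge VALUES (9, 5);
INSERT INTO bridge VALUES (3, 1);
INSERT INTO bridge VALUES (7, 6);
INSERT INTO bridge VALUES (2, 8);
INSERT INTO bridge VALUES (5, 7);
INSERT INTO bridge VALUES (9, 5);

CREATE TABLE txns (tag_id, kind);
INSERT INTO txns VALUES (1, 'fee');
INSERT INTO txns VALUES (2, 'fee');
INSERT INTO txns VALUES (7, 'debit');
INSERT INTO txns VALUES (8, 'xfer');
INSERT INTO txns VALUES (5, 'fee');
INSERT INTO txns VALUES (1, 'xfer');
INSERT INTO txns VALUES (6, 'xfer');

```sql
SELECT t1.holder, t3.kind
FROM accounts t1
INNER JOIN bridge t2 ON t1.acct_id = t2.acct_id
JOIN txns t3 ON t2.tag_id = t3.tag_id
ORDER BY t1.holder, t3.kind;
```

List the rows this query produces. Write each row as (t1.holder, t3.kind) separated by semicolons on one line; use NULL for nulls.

Step 1 — t1 INNER JOIN t2 on acct_id → 3 row(s).
Then INNER JOIN `txns t3` on tag_id: keep only rows whose t2.tag_id appears in t3.

(Liam, fee); (Liam, xfer); (Pia, fee); (Pia, xfer); (Pia, xfer)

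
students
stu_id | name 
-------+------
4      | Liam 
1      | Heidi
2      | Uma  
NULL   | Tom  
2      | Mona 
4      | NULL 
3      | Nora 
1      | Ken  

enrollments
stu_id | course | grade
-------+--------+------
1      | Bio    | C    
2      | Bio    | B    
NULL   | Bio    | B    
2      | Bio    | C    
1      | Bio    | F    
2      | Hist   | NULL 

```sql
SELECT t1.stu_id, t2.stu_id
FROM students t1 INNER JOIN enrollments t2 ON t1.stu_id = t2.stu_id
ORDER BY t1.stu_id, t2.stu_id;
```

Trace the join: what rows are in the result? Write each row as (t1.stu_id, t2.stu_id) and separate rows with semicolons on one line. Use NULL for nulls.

(1, 1); (1, 1); (1, 1); (1, 1); (2, 2); (2, 2); (2, 2); (2, 2); (2, 2); (2, 2)

INNER JOIN keeps only pairs where the ON condition holds.
Matching on t1.stu_id = t2.stu_id. A NULL in a compared column never satisfies the condition.
- t1 row (stu_id=4): no match → dropped.
- t1 row (stu_id=1): matches 2 t2 row(s) → 2 output row(s).
- t1 row (stu_id=2): matches 3 t2 row(s) → 3 output row(s).
- t1 row (stu_id=NULL): no match → dropped.
- t1 row (stu_id=2): matches 3 t2 row(s) → 3 output row(s).
- t1 row (stu_id=4): no match → dropped.
- t1 row (stu_id=3): no match → dropped.
- t1 row (stu_id=1): matches 2 t2 row(s) → 2 output row(s).
After projecting and ordering:
t1.stu_id | t2.stu_id
1 | 1
1 | 1
1 | 1
1 | 1
2 | 2
2 | 2
2 | 2
2 | 2
2 | 2
2 | 2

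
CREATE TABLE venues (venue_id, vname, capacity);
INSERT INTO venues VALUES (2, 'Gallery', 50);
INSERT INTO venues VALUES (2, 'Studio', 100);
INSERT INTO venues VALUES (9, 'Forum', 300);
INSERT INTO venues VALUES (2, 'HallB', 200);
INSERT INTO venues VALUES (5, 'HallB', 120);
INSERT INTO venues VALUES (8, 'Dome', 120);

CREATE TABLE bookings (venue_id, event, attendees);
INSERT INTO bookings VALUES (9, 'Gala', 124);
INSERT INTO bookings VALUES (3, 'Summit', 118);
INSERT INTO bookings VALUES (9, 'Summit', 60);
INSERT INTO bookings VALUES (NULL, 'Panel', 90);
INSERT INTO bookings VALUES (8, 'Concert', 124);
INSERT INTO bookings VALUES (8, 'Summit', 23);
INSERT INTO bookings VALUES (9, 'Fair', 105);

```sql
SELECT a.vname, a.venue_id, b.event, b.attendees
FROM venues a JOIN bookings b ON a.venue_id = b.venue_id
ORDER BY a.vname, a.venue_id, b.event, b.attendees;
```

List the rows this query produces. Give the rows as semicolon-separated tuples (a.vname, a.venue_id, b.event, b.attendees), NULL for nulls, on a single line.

INNER JOIN keeps only pairs where the ON condition holds.
Matching on a.venue_id = b.venue_id. A NULL in a compared column never satisfies the condition.
Matched pairs: 5.

(Dome, 8, Concert, 124); (Dome, 8, Summit, 23); (Forum, 9, Fair, 105); (Forum, 9, Gala, 124); (Forum, 9, Summit, 60)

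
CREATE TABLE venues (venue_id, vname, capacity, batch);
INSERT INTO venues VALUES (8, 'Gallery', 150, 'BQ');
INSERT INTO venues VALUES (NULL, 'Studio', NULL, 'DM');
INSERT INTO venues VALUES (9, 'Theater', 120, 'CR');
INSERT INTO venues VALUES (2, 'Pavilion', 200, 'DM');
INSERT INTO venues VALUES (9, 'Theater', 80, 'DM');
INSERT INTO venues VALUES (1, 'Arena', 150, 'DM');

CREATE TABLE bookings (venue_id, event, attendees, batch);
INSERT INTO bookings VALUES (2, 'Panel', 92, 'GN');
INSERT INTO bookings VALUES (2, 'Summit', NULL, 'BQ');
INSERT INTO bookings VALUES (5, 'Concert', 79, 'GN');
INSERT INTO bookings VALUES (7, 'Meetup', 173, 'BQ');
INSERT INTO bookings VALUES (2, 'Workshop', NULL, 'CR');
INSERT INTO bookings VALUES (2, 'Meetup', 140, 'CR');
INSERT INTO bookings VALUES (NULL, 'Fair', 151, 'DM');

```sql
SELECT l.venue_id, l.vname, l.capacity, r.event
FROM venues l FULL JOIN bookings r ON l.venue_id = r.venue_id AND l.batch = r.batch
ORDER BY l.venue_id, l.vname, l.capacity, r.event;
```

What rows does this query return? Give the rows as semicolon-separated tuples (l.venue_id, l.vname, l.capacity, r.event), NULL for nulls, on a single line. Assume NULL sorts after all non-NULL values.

FULL OUTER JOIN keeps every row from both sides; unmatched rows get NULL for the other side's columns.
Matching on l.venue_id = r.venue_id AND l.batch = r.batch. A NULL in a compared column never satisfies the condition.
- l (venue_id=8, batch=BQ) has no partner → padded with NULL.
- l (venue_id=NULL, batch=DM) has no partner → padded with NULL.
- l (venue_id=9, batch=CR) has no partner → padded with NULL.
- l (venue_id=2, batch=DM) has no partner → padded with NULL.
- l (venue_id=9, batch=DM) has no partner → padded with NULL.
- l (venue_id=1, batch=DM) has no partner → padded with NULL.
- plus 7 unmatched r row(s), each kept with NULL l columns.

(1, Arena, 150, NULL); (2, Pavilion, 200, NULL); (8, Gallery, 150, NULL); (9, Theater, 80, NULL); (9, Theater, 120, NULL); (NULL, Studio, NULL, NULL); (NULL, NULL, NULL, Concert); (NULL, NULL, NULL, Fair); (NULL, NULL, NULL, Meetup); (NULL, NULL, NULL, Meetup); (NULL, NULL, NULL, Panel); (NULL, NULL, NULL, Summit); (NULL, NULL, NULL, Workshop)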